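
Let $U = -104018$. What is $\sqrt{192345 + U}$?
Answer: $\sqrt{88327} \approx 297.2$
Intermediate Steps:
$\sqrt{192345 + U} = \sqrt{192345 - 104018} = \sqrt{88327}$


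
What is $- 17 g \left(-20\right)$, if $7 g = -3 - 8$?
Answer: $- \frac{3740}{7} \approx -534.29$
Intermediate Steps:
$g = - \frac{11}{7}$ ($g = \frac{-3 - 8}{7} = \frac{1}{7} \left(-11\right) = - \frac{11}{7} \approx -1.5714$)
$- 17 g \left(-20\right) = \left(-17\right) \left(- \frac{11}{7}\right) \left(-20\right) = \frac{187}{7} \left(-20\right) = - \frac{3740}{7}$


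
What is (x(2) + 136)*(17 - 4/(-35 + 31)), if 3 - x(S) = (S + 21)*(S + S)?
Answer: 846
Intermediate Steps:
x(S) = 3 - 2*S*(21 + S) (x(S) = 3 - (S + 21)*(S + S) = 3 - (21 + S)*2*S = 3 - 2*S*(21 + S))
(x(2) + 136)*(17 - 4/(-35 + 31)) = ((3 - 42*2 - 2*2²) + 136)*(17 - 4/(-35 + 31)) = ((3 - 84 - 2*4) + 136)*(17 - 4/(-4)) = ((3 - 84 - 8) + 136)*(17 - 4*(-¼)) = (-89 + 136)*(17 + 1) = 47*18 = 846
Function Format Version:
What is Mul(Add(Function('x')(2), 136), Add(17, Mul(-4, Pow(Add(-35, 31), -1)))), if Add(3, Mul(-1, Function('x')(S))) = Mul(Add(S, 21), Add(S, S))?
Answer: 846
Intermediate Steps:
Function('x')(S) = Add(3, Mul(-2, S, Add(21, S))) (Function('x')(S) = Add(3, Mul(-1, Mul(Add(S, 21), Add(S, S)))) = Add(3, Mul(-1, Mul(Add(21, S), Mul(2, S)))) = Add(3, Mul(-1, Mul(2, S, Add(21, S)))) = Add(3, Mul(-2, S, Add(21, S))))
Mul(Add(Function('x')(2), 136), Add(17, Mul(-4, Pow(Add(-35, 31), -1)))) = Mul(Add(Add(3, Mul(-42, 2), Mul(-2, Pow(2, 2))), 136), Add(17, Mul(-4, Pow(Add(-35, 31), -1)))) = Mul(Add(Add(3, -84, Mul(-2, 4)), 136), Add(17, Mul(-4, Pow(-4, -1)))) = Mul(Add(Add(3, -84, -8), 136), Add(17, Mul(-4, Rational(-1, 4)))) = Mul(Add(-89, 136), Add(17, 1)) = Mul(47, 18) = 846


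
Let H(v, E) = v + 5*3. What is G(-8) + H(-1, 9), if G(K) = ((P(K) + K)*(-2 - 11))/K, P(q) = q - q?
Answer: 1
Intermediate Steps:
P(q) = 0
H(v, E) = 15 + v (H(v, E) = v + 15 = 15 + v)
G(K) = -13 (G(K) = ((0 + K)*(-2 - 11))/K = (K*(-13))/K = (-13*K)/K = -13)
G(-8) + H(-1, 9) = -13 + (15 - 1) = -13 + 14 = 1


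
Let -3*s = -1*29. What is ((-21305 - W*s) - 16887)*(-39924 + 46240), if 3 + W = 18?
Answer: -242136492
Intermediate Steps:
W = 15 (W = -3 + 18 = 15)
s = 29/3 (s = -(-1)*29/3 = -⅓*(-29) = 29/3 ≈ 9.6667)
((-21305 - W*s) - 16887)*(-39924 + 46240) = ((-21305 - 15*29/3) - 16887)*(-39924 + 46240) = ((-21305 - 1*145) - 16887)*6316 = ((-21305 - 145) - 16887)*6316 = (-21450 - 16887)*6316 = -38337*6316 = -242136492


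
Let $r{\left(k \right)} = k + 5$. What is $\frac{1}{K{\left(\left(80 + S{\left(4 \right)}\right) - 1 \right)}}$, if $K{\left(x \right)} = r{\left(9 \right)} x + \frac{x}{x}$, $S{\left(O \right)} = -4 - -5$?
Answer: $\frac{1}{1121} \approx 0.00089206$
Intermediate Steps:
$S{\left(O \right)} = 1$ ($S{\left(O \right)} = -4 + 5 = 1$)
$r{\left(k \right)} = 5 + k$
$K{\left(x \right)} = 1 + 14 x$ ($K{\left(x \right)} = \left(5 + 9\right) x + \frac{x}{x} = 14 x + 1 = 1 + 14 x$)
$\frac{1}{K{\left(\left(80 + S{\left(4 \right)}\right) - 1 \right)}} = \frac{1}{1 + 14 \left(\left(80 + 1\right) - 1\right)} = \frac{1}{1 + 14 \left(81 - 1\right)} = \frac{1}{1 + 14 \cdot 80} = \frac{1}{1 + 1120} = \frac{1}{1121}$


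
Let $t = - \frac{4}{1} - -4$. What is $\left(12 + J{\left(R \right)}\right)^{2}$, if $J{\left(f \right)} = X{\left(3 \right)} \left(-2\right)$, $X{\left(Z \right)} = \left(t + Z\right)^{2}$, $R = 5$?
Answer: $36$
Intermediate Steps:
$t = 0$ ($t = \left(-4\right) 1 + 4 = -4 + 4 = 0$)
$X{\left(Z \right)} = Z^{2}$ ($X{\left(Z \right)} = \left(0 + Z\right)^{2} = Z^{2}$)
$J{\left(f \right)} = -18$ ($J{\left(f \right)} = 3^{2} \left(-2\right) = 9 \left(-2\right) = -18$)
$\left(12 + J{\left(R \right)}\right)^{2} = \left(12 - 18\right)^{2} = \left(-6\right)^{2} = 36$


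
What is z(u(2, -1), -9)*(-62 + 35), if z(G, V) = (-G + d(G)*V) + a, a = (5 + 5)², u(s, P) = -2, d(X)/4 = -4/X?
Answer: -810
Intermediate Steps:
d(X) = -16/X (d(X) = 4*(-4/X) = -16/X)
a = 100 (a = 10² = 100)
z(G, V) = 100 - G - 16*V/G (z(G, V) = (-G + (-16/G)*V) + 100 = (-G - 16*V/G) + 100 = 100 - G - 16*V/G)
z(u(2, -1), -9)*(-62 + 35) = (100 - 1*(-2) - 16*(-9)/(-2))*(-62 + 35) = (100 + 2 - 16*(-9)*(-½))*(-27) = (100 + 2 - 72)*(-27) = 30*(-27) = -810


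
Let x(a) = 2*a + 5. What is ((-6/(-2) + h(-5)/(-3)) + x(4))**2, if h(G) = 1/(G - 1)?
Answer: 83521/324 ≈ 257.78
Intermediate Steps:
h(G) = 1/(-1 + G)
x(a) = 5 + 2*a
((-6/(-2) + h(-5)/(-3)) + x(4))**2 = ((-6/(-2) + 1/(-1 - 5*(-3))) + (5 + 2*4))**2 = ((-6*(-1/2) - 1/3/(-6)) + (5 + 8))**2 = ((3 - 1/6*(-1/3)) + 13)**2 = ((3 + 1/18) + 13)**2 = (55/18 + 13)**2 = (289/18)**2 = 83521/324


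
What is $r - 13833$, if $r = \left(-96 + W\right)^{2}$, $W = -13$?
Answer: $-1952$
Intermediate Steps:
$r = 11881$ ($r = \left(-96 - 13\right)^{2} = \left(-109\right)^{2} = 11881$)
$r - 13833 = 11881 - 13833 = -1952$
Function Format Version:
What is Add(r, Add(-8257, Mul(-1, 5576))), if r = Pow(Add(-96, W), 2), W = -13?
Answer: -1952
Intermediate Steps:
r = 11881 (r = Pow(Add(-96, -13), 2) = Pow(-109, 2) = 11881)
Add(r, Add(-8257, Mul(-1, 5576))) = Add(11881, Add(-8257, Mul(-1, 5576))) = Add(11881, Add(-8257, -5576)) = Add(11881, -13833) = -1952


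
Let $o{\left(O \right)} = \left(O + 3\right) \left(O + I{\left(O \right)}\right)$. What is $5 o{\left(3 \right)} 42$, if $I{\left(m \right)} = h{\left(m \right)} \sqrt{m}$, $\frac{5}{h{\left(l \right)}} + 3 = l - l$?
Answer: $3780 - 2100 \sqrt{3} \approx 142.69$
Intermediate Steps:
$h{\left(l \right)} = - \frac{5}{3}$ ($h{\left(l \right)} = \frac{5}{-3 + \left(l - l\right)} = \frac{5}{-3 + 0} = \frac{5}{-3} = 5 \left(- \frac{1}{3}\right) = - \frac{5}{3}$)
$I{\left(m \right)} = - \frac{5 \sqrt{m}}{3}$
$o{\left(O \right)} = \left(3 + O\right) \left(O - \frac{5 \sqrt{O}}{3}\right)$ ($o{\left(O \right)} = \left(O + 3\right) \left(O - \frac{5 \sqrt{O}}{3}\right) = \left(3 + O\right) \left(O - \frac{5 \sqrt{O}}{3}\right)$)
$5 o{\left(3 \right)} 42 = 5 \left(3^{2} - 5 \sqrt{3} + 3 \cdot 3 - \frac{5 \cdot 3^{\frac{3}{2}}}{3}\right) 42 = 5 \left(9 - 5 \sqrt{3} + 9 - \frac{5 \cdot 3 \sqrt{3}}{3}\right) 42 = 5 \left(9 - 5 \sqrt{3} + 9 - 5 \sqrt{3}\right) 42 = 5 \left(18 - 10 \sqrt{3}\right) 42 = \left(90 - 50 \sqrt{3}\right) 42 = 3780 - 2100 \sqrt{3}$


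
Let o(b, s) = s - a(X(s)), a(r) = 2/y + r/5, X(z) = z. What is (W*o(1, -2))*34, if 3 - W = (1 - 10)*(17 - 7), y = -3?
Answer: -14756/5 ≈ -2951.2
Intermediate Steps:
a(r) = -⅔ + r/5 (a(r) = 2/(-3) + r/5 = 2*(-⅓) + r*(⅕) = -⅔ + r/5)
W = 93 (W = 3 - (1 - 10)*(17 - 7) = 3 - (-9)*10 = 3 - 1*(-90) = 3 + 90 = 93)
o(b, s) = ⅔ + 4*s/5 (o(b, s) = s - (-⅔ + s/5) = s + (⅔ - s/5) = ⅔ + 4*s/5)
(W*o(1, -2))*34 = (93*(⅔ + (⅘)*(-2)))*34 = (93*(⅔ - 8/5))*34 = (93*(-14/15))*34 = -434/5*34 = -14756/5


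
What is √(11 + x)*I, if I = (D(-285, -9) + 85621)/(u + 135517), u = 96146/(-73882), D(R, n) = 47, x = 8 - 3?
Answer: 791165397/312880339 ≈ 2.5287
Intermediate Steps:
x = 5
u = -48073/36941 (u = 96146*(-1/73882) = -48073/36941 ≈ -1.3013)
I = 791165397/1251521356 (I = (47 + 85621)/(-48073/36941 + 135517) = 85668/(5006085424/36941) = 85668*(36941/5006085424) = 791165397/1251521356 ≈ 0.63216)
√(11 + x)*I = √(11 + 5)*(791165397/1251521356) = √16*(791165397/1251521356) = 4*(791165397/1251521356) = 791165397/312880339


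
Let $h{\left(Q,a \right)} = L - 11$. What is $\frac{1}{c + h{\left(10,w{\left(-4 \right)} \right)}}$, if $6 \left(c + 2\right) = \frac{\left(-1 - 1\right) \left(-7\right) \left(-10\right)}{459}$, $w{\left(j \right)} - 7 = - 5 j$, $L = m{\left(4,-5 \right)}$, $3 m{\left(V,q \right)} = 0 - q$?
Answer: $- \frac{1377}{15676} \approx -0.087841$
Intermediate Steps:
$m{\left(V,q \right)} = - \frac{q}{3}$ ($m{\left(V,q \right)} = \frac{0 - q}{3} = \frac{\left(-1\right) q}{3} = - \frac{q}{3}$)
$L = \frac{5}{3}$ ($L = \left(- \frac{1}{3}\right) \left(-5\right) = \frac{5}{3} \approx 1.6667$)
$w{\left(j \right)} = 7 - 5 j$
$c = - \frac{2824}{1377}$ ($c = -2 + \frac{\left(-1 - 1\right) \left(-7\right) \left(-10\right) \frac{1}{459}}{6} = -2 + \frac{\left(-2\right) \left(-7\right) \left(-10\right) \frac{1}{459}}{6} = -2 + \frac{14 \left(-10\right) \frac{1}{459}}{6} = -2 + \frac{\left(-140\right) \frac{1}{459}}{6} = -2 + \frac{1}{6} \left(- \frac{140}{459}\right) = -2 - \frac{70}{1377} = - \frac{2824}{1377} \approx -2.0508$)
$h{\left(Q,a \right)} = - \frac{28}{3}$ ($h{\left(Q,a \right)} = \frac{5}{3} - 11 = - \frac{28}{3}$)
$\frac{1}{c + h{\left(10,w{\left(-4 \right)} \right)}} = \frac{1}{- \frac{2824}{1377} - \frac{28}{3}} = \frac{1}{- \frac{15676}{1377}} = - \frac{1377}{15676}$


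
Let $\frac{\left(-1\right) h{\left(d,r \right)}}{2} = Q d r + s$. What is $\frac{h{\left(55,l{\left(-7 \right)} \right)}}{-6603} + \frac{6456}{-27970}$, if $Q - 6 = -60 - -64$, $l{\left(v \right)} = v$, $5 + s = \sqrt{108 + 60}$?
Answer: $- \frac{43046278}{30780985} + \frac{4 \sqrt{42}}{6603} \approx -1.3945$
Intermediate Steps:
$s = -5 + 2 \sqrt{42}$ ($s = -5 + \sqrt{108 + 60} = -5 + \sqrt{168} = -5 + 2 \sqrt{42} \approx 7.9615$)
$Q = 10$ ($Q = 6 - -4 = 6 + \left(-60 + 64\right) = 6 + 4 = 10$)
$h{\left(d,r \right)} = 10 - 4 \sqrt{42} - 20 d r$ ($h{\left(d,r \right)} = - 2 \left(10 d r - \left(5 - 2 \sqrt{42}\right)\right) = - 2 \left(-5 + 2 \sqrt{42} + 10 d r\right) = 10 - 4 \sqrt{42} - 20 d r$)
$\frac{h{\left(55,l{\left(-7 \right)} \right)}}{-6603} + \frac{6456}{-27970} = \frac{10 - 4 \sqrt{42} - 1100 \left(-7\right)}{-6603} + \frac{6456}{-27970} = \left(10 - 4 \sqrt{42} + 7700\right) \left(- \frac{1}{6603}\right) + 6456 \left(- \frac{1}{27970}\right) = \left(7710 - 4 \sqrt{42}\right) \left(- \frac{1}{6603}\right) - \frac{3228}{13985} = \left(- \frac{2570}{2201} + \frac{4 \sqrt{42}}{6603}\right) - \frac{3228}{13985} = - \frac{43046278}{30780985} + \frac{4 \sqrt{42}}{6603}$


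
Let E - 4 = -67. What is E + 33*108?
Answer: 3501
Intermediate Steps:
E = -63 (E = 4 - 67 = -63)
E + 33*108 = -63 + 33*108 = -63 + 3564 = 3501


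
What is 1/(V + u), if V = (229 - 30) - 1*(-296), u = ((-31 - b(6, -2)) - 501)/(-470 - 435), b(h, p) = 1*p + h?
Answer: 905/448511 ≈ 0.0020178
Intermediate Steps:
b(h, p) = h + p (b(h, p) = p + h = h + p)
u = 536/905 (u = ((-31 - (6 - 2)) - 501)/(-470 - 435) = ((-31 - 1*4) - 501)/(-905) = ((-31 - 4) - 501)*(-1/905) = (-35 - 501)*(-1/905) = -536*(-1/905) = 536/905 ≈ 0.59227)
V = 495 (V = 199 + 296 = 495)
1/(V + u) = 1/(495 + 536/905) = 1/(448511/905) = 905/448511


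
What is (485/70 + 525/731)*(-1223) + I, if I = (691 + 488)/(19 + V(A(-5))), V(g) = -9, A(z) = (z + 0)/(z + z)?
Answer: -236254306/25585 ≈ -9234.1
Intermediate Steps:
A(z) = ½ (A(z) = z/((2*z)) = z*(1/(2*z)) = ½)
I = 1179/10 (I = (691 + 488)/(19 - 9) = 1179/10 ≈ 117.90)
(485/70 + 525/731)*(-1223) + I = (485/70 + 525/731)*(-1223) + 1179/10 = (485*(1/70) + 525*(1/731))*(-1223) + 1179/10 = (97/14 + 525/731)*(-1223) + 1179/10 = (78257/10234)*(-1223) + 1179/10 = -95708311/10234 + 1179/10 = -236254306/25585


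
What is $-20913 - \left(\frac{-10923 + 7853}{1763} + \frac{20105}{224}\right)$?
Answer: $- \frac{8293552091}{394912} \approx -21001.0$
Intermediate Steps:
$-20913 - \left(\frac{-10923 + 7853}{1763} + \frac{20105}{224}\right) = -20913 - \left(\left(-3070\right) \frac{1}{1763} + 20105 \cdot \frac{1}{224}\right) = -20913 - \left(- \frac{3070}{1763} + \frac{20105}{224}\right) = -20913 - \frac{34757435}{394912} = - \frac{8293552091}{394912}$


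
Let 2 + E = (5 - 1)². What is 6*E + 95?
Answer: 179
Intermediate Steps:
E = 14 (E = -2 + (5 - 1)² = -2 + 4² = -2 + 16 = 14)
6*E + 95 = 6*14 + 95 = 84 + 95 = 179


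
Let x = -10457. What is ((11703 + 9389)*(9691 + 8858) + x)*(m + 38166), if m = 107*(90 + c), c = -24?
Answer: 17694326606628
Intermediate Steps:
m = 7062 (m = 107*(90 - 24) = 107*66 = 7062)
((11703 + 9389)*(9691 + 8858) + x)*(m + 38166) = ((11703 + 9389)*(9691 + 8858) - 10457)*(7062 + 38166) = (21092*18549 - 10457)*45228 = (391235508 - 10457)*45228 = 391225051*45228 = 17694326606628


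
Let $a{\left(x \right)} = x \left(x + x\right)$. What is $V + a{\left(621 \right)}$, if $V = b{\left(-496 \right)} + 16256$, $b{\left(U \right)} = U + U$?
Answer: $786546$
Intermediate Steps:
$b{\left(U \right)} = 2 U$
$a{\left(x \right)} = 2 x^{2}$ ($a{\left(x \right)} = x 2 x = 2 x^{2}$)
$V = 15264$ ($V = 2 \left(-496\right) + 16256 = -992 + 16256 = 15264$)
$V + a{\left(621 \right)} = 15264 + 2 \cdot 621^{2} = 15264 + 2 \cdot 385641 = 15264 + 771282 = 786546$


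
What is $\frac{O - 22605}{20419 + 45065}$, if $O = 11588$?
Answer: $- \frac{11017}{65484} \approx -0.16824$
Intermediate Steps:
$\frac{O - 22605}{20419 + 45065} = \frac{11588 - 22605}{20419 + 45065} = - \frac{11017}{65484}$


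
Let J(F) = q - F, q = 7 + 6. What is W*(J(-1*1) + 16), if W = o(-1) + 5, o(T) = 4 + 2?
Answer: 330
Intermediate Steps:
o(T) = 6
q = 13
J(F) = 13 - F
W = 11 (W = 6 + 5 = 11)
W*(J(-1*1) + 16) = 11*((13 - (-1)) + 16) = 11*((13 - 1*(-1)) + 16) = 11*((13 + 1) + 16) = 11*(14 + 16) = 11*30 = 330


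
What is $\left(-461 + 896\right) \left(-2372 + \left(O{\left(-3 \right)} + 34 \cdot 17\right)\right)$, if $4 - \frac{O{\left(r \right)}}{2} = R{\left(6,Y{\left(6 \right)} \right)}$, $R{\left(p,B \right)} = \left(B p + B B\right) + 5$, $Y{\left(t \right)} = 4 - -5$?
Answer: $-898710$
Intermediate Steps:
$Y{\left(t \right)} = 9$ ($Y{\left(t \right)} = 4 + 5 = 9$)
$R{\left(p,B \right)} = 5 + B^{2} + B p$ ($R{\left(p,B \right)} = \left(B p + B^{2}\right) + 5 = \left(B^{2} + B p\right) + 5 = 5 + B^{2} + B p$)
$O{\left(r \right)} = -272$ ($O{\left(r \right)} = 8 - 2 \left(5 + 9^{2} + 9 \cdot 6\right) = 8 - 2 \left(5 + 81 + 54\right) = 8 - 280 = -272$)
$\left(-461 + 896\right) \left(-2372 + \left(O{\left(-3 \right)} + 34 \cdot 17\right)\right) = \left(-461 + 896\right) \left(-2372 + \left(-272 + 34 \cdot 17\right)\right) = 435 \left(-2372 + \left(-272 + 578\right)\right) = 435 \left(-2372 + 306\right) = 435 \left(-2066\right) = -898710$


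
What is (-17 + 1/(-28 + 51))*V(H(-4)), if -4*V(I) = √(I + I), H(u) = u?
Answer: 195*I*√2/23 ≈ 11.99*I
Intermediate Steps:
V(I) = -√2*√I/4 (V(I) = -√(I + I)/4 = -√2*√I/4)
(-17 + 1/(-28 + 51))*V(H(-4)) = (-17 + 1/(-28 + 51))*(-√2*√(-4)/4) = (-17 + 1/23)*(-√2*2*I/4) = (-17 + 1/23)*(-I*√2/2) = -(-195)*I*√2/23 = 195*I*√2/23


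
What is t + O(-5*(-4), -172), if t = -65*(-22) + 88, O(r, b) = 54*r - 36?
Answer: 2562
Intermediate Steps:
O(r, b) = -36 + 54*r
t = 1518 (t = 1430 + 88 = 1518)
t + O(-5*(-4), -172) = 1518 + (-36 + 54*(-5*(-4))) = 1518 + (-36 + 54*20) = 1518 + (-36 + 1080) = 1518 + 1044 = 2562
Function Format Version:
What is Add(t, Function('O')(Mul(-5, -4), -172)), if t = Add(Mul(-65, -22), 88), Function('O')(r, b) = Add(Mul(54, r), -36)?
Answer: 2562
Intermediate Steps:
Function('O')(r, b) = Add(-36, Mul(54, r))
t = 1518 (t = Add(1430, 88) = 1518)
Add(t, Function('O')(Mul(-5, -4), -172)) = Add(1518, Add(-36, Mul(54, Mul(-5, -4)))) = Add(1518, Add(-36, Mul(54, 20))) = Add(1518, Add(-36, 1080)) = Add(1518, 1044) = 2562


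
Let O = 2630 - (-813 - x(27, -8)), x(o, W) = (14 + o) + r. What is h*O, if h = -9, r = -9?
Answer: -31275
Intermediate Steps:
x(o, W) = 5 + o (x(o, W) = (14 + o) - 9 = 5 + o)
O = 3475 (O = 2630 - (-813 - (5 + 27)) = 2630 - (-813 - 1*32) = 2630 - (-813 - 32) = 2630 - 1*(-845) = 2630 + 845 = 3475)
h*O = -9*3475 = -31275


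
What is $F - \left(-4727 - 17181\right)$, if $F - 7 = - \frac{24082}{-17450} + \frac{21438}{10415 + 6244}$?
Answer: $\frac{117989924322}{5383325} \approx 21918.0$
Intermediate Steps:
$F = \frac{52040222}{5383325}$ ($F = 7 + \left(- \frac{24082}{-17450} + \frac{21438}{10415 + 6244}\right) = 7 + \left(\left(-24082\right) \left(- \frac{1}{17450}\right) + \frac{21438}{16659}\right) = 7 + \left(\frac{12041}{8725} + 21438 \cdot \frac{1}{16659}\right) = 7 + \left(\frac{12041}{8725} + \frac{794}{617}\right) = 7 + \frac{14356947}{5383325} = \frac{52040222}{5383325} \approx 9.6669$)
$F - \left(-4727 - 17181\right) = \frac{52040222}{5383325} - \left(-4727 - 17181\right) = \frac{52040222}{5383325} - -21908 = \frac{52040222}{5383325} + 21908 = \frac{117989924322}{5383325}$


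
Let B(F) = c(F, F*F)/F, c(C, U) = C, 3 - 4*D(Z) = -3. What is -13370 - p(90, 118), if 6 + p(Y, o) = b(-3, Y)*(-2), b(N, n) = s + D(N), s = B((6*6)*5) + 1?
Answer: -13357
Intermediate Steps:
D(Z) = 3/2 (D(Z) = ¾ - ¼*(-3) = ¾ + ¾ = 3/2)
B(F) = 1 (B(F) = F/F = 1)
s = 2 (s = 1 + 1 = 2)
b(N, n) = 7/2 (b(N, n) = 2 + 3/2 = 7/2)
p(Y, o) = -13 (p(Y, o) = -6 + (7/2)*(-2) = -6 - 7 = -13)
-13370 - p(90, 118) = -13370 - 1*(-13) = -13370 + 13 = -13357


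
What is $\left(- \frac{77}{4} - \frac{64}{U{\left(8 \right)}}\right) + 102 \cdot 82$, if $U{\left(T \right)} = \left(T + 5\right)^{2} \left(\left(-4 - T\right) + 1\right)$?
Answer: $\frac{62051817}{7436} \approx 8344.8$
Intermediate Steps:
$U{\left(T \right)} = \left(5 + T\right)^{2} \left(-3 - T\right)$
$\left(- \frac{77}{4} - \frac{64}{U{\left(8 \right)}}\right) + 102 \cdot 82 = \left(- \frac{77}{4} - \frac{64}{\left(5 + 8\right)^{2} \left(-3 - 8\right)}\right) + 102 \cdot 82 = \left(\left(-77\right) \frac{1}{4} - \frac{64}{13^{2} \left(-3 - 8\right)}\right) + 8364 = \left(- \frac{77}{4} - \frac{64}{169 \left(-11\right)}\right) + 8364 = \left(- \frac{77}{4} - \frac{64}{-1859}\right) + 8364 = \left(- \frac{77}{4} - - \frac{64}{1859}\right) + 8364 = \left(- \frac{77}{4} + \frac{64}{1859}\right) + 8364 = - \frac{142887}{7436} + 8364 = \frac{62051817}{7436}$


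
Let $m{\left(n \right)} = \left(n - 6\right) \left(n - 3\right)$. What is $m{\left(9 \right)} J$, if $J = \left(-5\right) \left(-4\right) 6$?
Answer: $2160$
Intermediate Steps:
$m{\left(n \right)} = \left(-6 + n\right) \left(-3 + n\right)$
$J = 120$ ($J = 20 \cdot 6 = 120$)
$m{\left(9 \right)} J = \left(18 + 9^{2} - 81\right) 120 = \left(18 + 81 - 81\right) 120 = 18 \cdot 120 = 2160$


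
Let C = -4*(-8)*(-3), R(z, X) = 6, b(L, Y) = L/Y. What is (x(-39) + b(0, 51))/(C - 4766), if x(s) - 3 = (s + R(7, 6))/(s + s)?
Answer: -89/126412 ≈ -0.00070405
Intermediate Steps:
C = -96 (C = 32*(-3) = -96)
x(s) = 3 + (6 + s)/(2*s) (x(s) = 3 + (s + 6)/(s + s) = 3 + (6 + s)/((2*s)) = 3 + (6 + s)*(1/(2*s)) = 3 + (6 + s)/(2*s))
(x(-39) + b(0, 51))/(C - 4766) = ((7/2 + 3/(-39)) + 0/51)/(-96 - 4766) = ((7/2 + 3*(-1/39)) + 0*(1/51))/(-4862) = ((7/2 - 1/13) + 0)*(-1/4862) = (89/26 + 0)*(-1/4862) = (89/26)*(-1/4862) = -89/126412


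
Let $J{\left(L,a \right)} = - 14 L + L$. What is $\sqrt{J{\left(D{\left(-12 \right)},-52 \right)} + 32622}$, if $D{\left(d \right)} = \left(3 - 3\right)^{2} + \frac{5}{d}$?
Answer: $\frac{\sqrt{1174587}}{6} \approx 180.63$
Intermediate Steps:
$D{\left(d \right)} = \frac{5}{d}$ ($D{\left(d \right)} = 0^{2} + \frac{5}{d} = 0 + \frac{5}{d} = \frac{5}{d}$)
$J{\left(L,a \right)} = - 13 L$
$\sqrt{J{\left(D{\left(-12 \right)},-52 \right)} + 32622} = \sqrt{- 13 \frac{5}{-12} + 32622} = \sqrt{- 13 \cdot 5 \left(- \frac{1}{12}\right) + 32622} = \sqrt{\left(-13\right) \left(- \frac{5}{12}\right) + 32622} = \sqrt{\frac{65}{12} + 32622} = \sqrt{\frac{391529}{12}} = \frac{\sqrt{1174587}}{6}$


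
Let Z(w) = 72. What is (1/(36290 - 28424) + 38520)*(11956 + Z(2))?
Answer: 1822231902494/3933 ≈ 4.6332e+8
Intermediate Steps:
(1/(36290 - 28424) + 38520)*(11956 + Z(2)) = (1/(36290 - 28424) + 38520)*(11956 + 72) = (1/7866 + 38520)*12028 = (302998321/7866)*12028 = 1822231902494/3933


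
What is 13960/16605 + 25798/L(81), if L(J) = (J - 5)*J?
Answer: 634955/126198 ≈ 5.0314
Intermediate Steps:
L(J) = J*(-5 + J) (L(J) = (-5 + J)*J = J*(-5 + J))
13960/16605 + 25798/L(81) = 13960/16605 + 25798/((81*(-5 + 81))) = 13960*(1/16605) + 25798/((81*76)) = 2792/3321 + 25798/6156 = 2792/3321 + 25798*(1/6156) = 2792/3321 + 12899/3078 = 634955/126198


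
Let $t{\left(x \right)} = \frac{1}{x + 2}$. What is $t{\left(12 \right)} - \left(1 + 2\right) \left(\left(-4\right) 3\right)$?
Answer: $\frac{505}{14} \approx 36.071$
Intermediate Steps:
$t{\left(x \right)} = \frac{1}{2 + x}$
$t{\left(12 \right)} - \left(1 + 2\right) \left(\left(-4\right) 3\right) = \frac{1}{2 + 12} - \left(1 + 2\right) \left(\left(-4\right) 3\right) = \frac{1}{14} - 3 \left(-12\right) = \frac{1}{14} - -36 = \frac{1}{14} + 36 = \frac{505}{14}$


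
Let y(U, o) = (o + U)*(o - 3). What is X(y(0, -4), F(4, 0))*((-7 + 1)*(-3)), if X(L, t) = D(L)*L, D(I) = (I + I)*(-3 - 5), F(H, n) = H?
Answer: -225792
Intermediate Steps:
D(I) = -16*I (D(I) = (2*I)*(-8) = -16*I)
y(U, o) = (-3 + o)*(U + o) (y(U, o) = (U + o)*(-3 + o) = (-3 + o)*(U + o))
X(L, t) = -16*L² (X(L, t) = (-16*L)*L = -16*L²)
X(y(0, -4), F(4, 0))*((-7 + 1)*(-3)) = (-16*((-4)² - 3*0 - 3*(-4) + 0*(-4))²)*((-7 + 1)*(-3)) = (-16*(16 + 0 + 12 + 0)²)*(-6*(-3)) = -16*28²*18 = -16*784*18 = -12544*18 = -225792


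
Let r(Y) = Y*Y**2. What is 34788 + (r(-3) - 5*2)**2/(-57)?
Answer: 1981547/57 ≈ 34764.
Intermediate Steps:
r(Y) = Y**3
34788 + (r(-3) - 5*2)**2/(-57) = 34788 + ((-3)**3 - 5*2)**2/(-57) = 34788 + (-27 - 10)**2*(-1/57) = 34788 + (-37)**2*(-1/57) = 34788 + 1369*(-1/57) = 34788 - 1369/57 = 1981547/57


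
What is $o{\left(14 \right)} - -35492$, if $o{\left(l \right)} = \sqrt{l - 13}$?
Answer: $35493$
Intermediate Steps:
$o{\left(l \right)} = \sqrt{-13 + l}$
$o{\left(14 \right)} - -35492 = \sqrt{-13 + 14} - -35492 = \sqrt{1} + 35492 = 1 + 35492 = 35493$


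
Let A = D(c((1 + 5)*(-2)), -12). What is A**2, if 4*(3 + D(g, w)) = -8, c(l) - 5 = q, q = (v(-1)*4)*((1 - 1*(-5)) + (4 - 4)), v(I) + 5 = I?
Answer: 25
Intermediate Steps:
v(I) = -5 + I
q = -144 (q = ((-5 - 1)*4)*((1 - 1*(-5)) + (4 - 4)) = (-6*4)*((1 + 5) + 0) = -24*(6 + 0) = -24*6 = -144)
c(l) = -139 (c(l) = 5 - 144 = -139)
D(g, w) = -5 (D(g, w) = -3 + (1/4)*(-8) = -3 - 2 = -5)
A = -5
A**2 = (-5)**2 = 25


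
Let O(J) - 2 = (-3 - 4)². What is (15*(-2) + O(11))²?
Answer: 441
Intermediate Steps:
O(J) = 51 (O(J) = 2 + (-3 - 4)² = 2 + (-7)² = 2 + 49 = 51)
(15*(-2) + O(11))² = (15*(-2) + 51)² = (-30 + 51)² = 21² = 441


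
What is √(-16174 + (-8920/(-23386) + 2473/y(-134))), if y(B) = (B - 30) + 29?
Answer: I*√4483072216312305/526185 ≈ 127.25*I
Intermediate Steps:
y(B) = -1 + B (y(B) = (-30 + B) + 29 = -1 + B)
√(-16174 + (-8920/(-23386) + 2473/y(-134))) = √(-16174 + (-8920/(-23386) + 2473/(-1 - 134))) = √(-16174 + (-8920*(-1/23386) + 2473/(-135))) = √(-16174 + (4460/11693 + 2473*(-1/135))) = √(-16174 + (4460/11693 - 2473/135)) = √(-16174 - 28314689/1578555) = √(-25559863259/1578555) = I*√4483072216312305/526185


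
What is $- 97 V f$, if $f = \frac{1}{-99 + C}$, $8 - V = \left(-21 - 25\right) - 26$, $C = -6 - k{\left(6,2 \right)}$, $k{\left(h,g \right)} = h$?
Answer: $\frac{7760}{111} \approx 69.91$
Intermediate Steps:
$C = -12$ ($C = -6 - 6 = -12$)
$V = 80$ ($V = 8 - \left(\left(-21 - 25\right) - 26\right) = 8 - \left(-46 - 26\right) = 8 - -72 = 8 + 72 = 80$)
$f = - \frac{1}{111}$ ($f = \frac{1}{-99 - 12} = \frac{1}{-111} = - \frac{1}{111} \approx -0.009009$)
$- 97 V f = \left(-97\right) 80 \left(- \frac{1}{111}\right) = \left(-7760\right) \left(- \frac{1}{111}\right) = \frac{7760}{111}$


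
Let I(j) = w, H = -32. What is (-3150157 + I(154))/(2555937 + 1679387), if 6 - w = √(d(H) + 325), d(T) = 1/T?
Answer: -3150151/4235324 - √20798/33882592 ≈ -0.74378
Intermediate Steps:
w = 6 - √20798/8 (w = 6 - √(1/(-32) + 325) = 6 - √(-1/32 + 325) = 6 - √(10399/32) = 6 - √20798/8 ≈ -12.027)
I(j) = 6 - √20798/8
(-3150157 + I(154))/(2555937 + 1679387) = (-3150157 + (6 - √20798/8))/(2555937 + 1679387) = (-3150151 - √20798/8)/4235324 = (-3150151 - √20798/8)*(1/4235324) = -3150151/4235324 - √20798/33882592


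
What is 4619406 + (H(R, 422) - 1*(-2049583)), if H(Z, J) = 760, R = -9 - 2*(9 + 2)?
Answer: 6669749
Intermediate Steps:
R = -31 (R = -9 - 2*11 = -9 - 22 = -31)
4619406 + (H(R, 422) - 1*(-2049583)) = 4619406 + (760 - 1*(-2049583)) = 4619406 + (760 + 2049583) = 4619406 + 2050343 = 6669749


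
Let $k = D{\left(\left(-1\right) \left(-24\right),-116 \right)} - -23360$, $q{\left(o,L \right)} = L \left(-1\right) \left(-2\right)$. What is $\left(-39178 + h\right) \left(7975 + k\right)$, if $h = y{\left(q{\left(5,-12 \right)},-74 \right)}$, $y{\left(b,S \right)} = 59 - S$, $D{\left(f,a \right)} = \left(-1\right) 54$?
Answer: $-1221366645$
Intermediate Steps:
$D{\left(f,a \right)} = -54$
$q{\left(o,L \right)} = 2 L$ ($q{\left(o,L \right)} = - L \left(-2\right) = 2 L$)
$k = 23306$ ($k = -54 - -23360 = -54 + 23360 = 23306$)
$h = 133$ ($h = 59 - -74 = 59 + 74 = 133$)
$\left(-39178 + h\right) \left(7975 + k\right) = \left(-39178 + 133\right) \left(7975 + 23306\right) = \left(-39045\right) 31281 = -1221366645$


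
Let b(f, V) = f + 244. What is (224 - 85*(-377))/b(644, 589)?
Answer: 32269/888 ≈ 36.339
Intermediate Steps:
b(f, V) = 244 + f
(224 - 85*(-377))/b(644, 589) = (224 - 85*(-377))/(244 + 644) = (224 + 32045)/888 = 32269*(1/888) = 32269/888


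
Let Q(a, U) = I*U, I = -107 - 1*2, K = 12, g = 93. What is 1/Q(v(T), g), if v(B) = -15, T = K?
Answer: -1/10137 ≈ -9.8648e-5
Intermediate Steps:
T = 12
I = -109 (I = -107 - 2 = -109)
Q(a, U) = -109*U
1/Q(v(T), g) = 1/(-109*93) = 1/(-10137) = -1/10137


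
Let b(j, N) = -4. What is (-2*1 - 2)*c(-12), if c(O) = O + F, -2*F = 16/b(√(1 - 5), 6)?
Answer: 40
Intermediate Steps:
F = 2 (F = -8/(-4) = -8*(-1)/4 = -½*(-4) = 2)
c(O) = 2 + O (c(O) = O + 2 = 2 + O)
(-2*1 - 2)*c(-12) = (-2*1 - 2)*(2 - 12) = (-2 - 2)*(-10) = -4*(-10) = 40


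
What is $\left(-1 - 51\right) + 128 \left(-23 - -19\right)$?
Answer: $-564$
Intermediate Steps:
$\left(-1 - 51\right) + 128 \left(-23 - -19\right) = -52 + 128 \left(-23 + 19\right) = -52 + 128 \left(-4\right) = -52 - 512 = -564$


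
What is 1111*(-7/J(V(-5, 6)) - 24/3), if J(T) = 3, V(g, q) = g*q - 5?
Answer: -34441/3 ≈ -11480.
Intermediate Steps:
V(g, q) = -5 + g*q
1111*(-7/J(V(-5, 6)) - 24/3) = 1111*(-7/3 - 24/3) = 1111*(-7*⅓ - 24*⅓) = 1111*(-7/3 - 8) = 1111*(-31/3) = -34441/3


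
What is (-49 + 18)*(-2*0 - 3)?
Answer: 93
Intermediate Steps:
(-49 + 18)*(-2*0 - 3) = -31*(0 - 3) = -31*(-3) = 93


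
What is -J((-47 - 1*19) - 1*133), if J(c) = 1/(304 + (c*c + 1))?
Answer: -1/39906 ≈ -2.5059e-5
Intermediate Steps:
J(c) = 1/(305 + c²) (J(c) = 1/(304 + (c² + 1)) = 1/(304 + (1 + c²)) = 1/(305 + c²))
-J((-47 - 1*19) - 1*133) = -1/(305 + ((-47 - 1*19) - 1*133)²) = -1/(305 + ((-47 - 19) - 133)²) = -1/(305 + (-66 - 133)²) = -1/(305 + (-199)²) = -1/(305 + 39601) = -1/39906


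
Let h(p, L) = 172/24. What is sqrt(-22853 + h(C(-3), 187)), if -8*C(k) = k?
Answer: 5*I*sqrt(32898)/6 ≈ 151.15*I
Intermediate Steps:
C(k) = -k/8
h(p, L) = 43/6 (h(p, L) = 172*(1/24) = 43/6)
sqrt(-22853 + h(C(-3), 187)) = sqrt(-22853 + 43/6) = sqrt(-137075/6) = 5*I*sqrt(32898)/6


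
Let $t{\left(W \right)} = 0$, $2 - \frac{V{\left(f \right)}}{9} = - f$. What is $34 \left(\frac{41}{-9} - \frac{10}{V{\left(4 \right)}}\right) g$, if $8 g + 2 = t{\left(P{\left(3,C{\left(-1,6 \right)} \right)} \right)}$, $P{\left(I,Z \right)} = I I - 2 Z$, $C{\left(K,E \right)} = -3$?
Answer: $\frac{1088}{27} \approx 40.296$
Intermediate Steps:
$V{\left(f \right)} = 18 + 9 f$ ($V{\left(f \right)} = 18 - 9 \left(- f\right) = 18 + 9 f$)
$P{\left(I,Z \right)} = I^{2} - 2 Z$
$g = - \frac{1}{4}$ ($g = - \frac{1}{4} + \frac{1}{8} \cdot 0 = - \frac{1}{4} + 0 = - \frac{1}{4} \approx -0.25$)
$34 \left(\frac{41}{-9} - \frac{10}{V{\left(4 \right)}}\right) g = 34 \left(\frac{41}{-9} - \frac{10}{18 + 9 \cdot 4}\right) \left(- \frac{1}{4}\right) = 34 \left(41 \left(- \frac{1}{9}\right) - \frac{10}{18 + 36}\right) \left(- \frac{1}{4}\right) = 34 \left(- \frac{41}{9} - \frac{10}{54}\right) \left(- \frac{1}{4}\right) = 34 \left(- \frac{41}{9} - \frac{5}{27}\right) \left(- \frac{1}{4}\right) = 34 \left(- \frac{128}{27}\right) \left(- \frac{1}{4}\right) = \left(- \frac{4352}{27}\right) \left(- \frac{1}{4}\right) = \frac{1088}{27}$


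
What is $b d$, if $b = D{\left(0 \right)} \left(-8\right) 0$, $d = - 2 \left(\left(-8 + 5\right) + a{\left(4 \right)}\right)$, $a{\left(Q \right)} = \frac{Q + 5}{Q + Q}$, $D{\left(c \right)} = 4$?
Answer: $0$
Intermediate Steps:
$a{\left(Q \right)} = \frac{5 + Q}{2 Q}$
$d = \frac{15}{4}$ ($d = - 2 \left(\left(-8 + 5\right) + \frac{5 + 4}{2 \cdot 4}\right) = - 2 \left(-3 + \frac{1}{2} \cdot \frac{1}{4} \cdot 9\right) = - 2 \left(-3 + \frac{9}{8}\right) = \left(-2\right) \left(- \frac{15}{8}\right) = \frac{15}{4} \approx 3.75$)
$b = 0$ ($b = 4 \left(-8\right) 0 = \left(-32\right) 0 = 0$)
$b d = 0 \cdot \frac{15}{4} = 0$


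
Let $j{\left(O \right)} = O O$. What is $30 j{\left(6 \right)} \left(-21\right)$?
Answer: $-22680$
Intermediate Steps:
$j{\left(O \right)} = O^{2}$
$30 j{\left(6 \right)} \left(-21\right) = 30 \cdot 6^{2} \left(-21\right) = 30 \cdot 36 \left(-21\right) = 1080 \left(-21\right) = -22680$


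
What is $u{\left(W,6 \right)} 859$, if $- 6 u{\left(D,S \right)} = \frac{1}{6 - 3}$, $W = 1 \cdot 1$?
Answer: $- \frac{859}{18} \approx -47.722$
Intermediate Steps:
$W = 1$
$u{\left(D,S \right)} = - \frac{1}{18}$ ($u{\left(D,S \right)} = - \frac{1}{6 \left(6 - 3\right)} = - \frac{1}{6 \cdot 3} = \left(- \frac{1}{6}\right) \frac{1}{3} = - \frac{1}{18}$)
$u{\left(W,6 \right)} 859 = \left(- \frac{1}{18}\right) 859 = - \frac{859}{18}$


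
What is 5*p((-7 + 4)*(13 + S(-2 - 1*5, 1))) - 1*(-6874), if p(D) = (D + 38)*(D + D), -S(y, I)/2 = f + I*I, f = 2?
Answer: 3304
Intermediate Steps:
S(y, I) = -4 - 2*I² (S(y, I) = -2*(2 + I*I) = -2*(2 + I²) = -4 - 2*I²)
p(D) = 2*D*(38 + D) (p(D) = (38 + D)*(2*D) = 2*D*(38 + D))
5*p((-7 + 4)*(13 + S(-2 - 1*5, 1))) - 1*(-6874) = 5*(2*((-7 + 4)*(13 + (-4 - 2*1²)))*(38 + (-7 + 4)*(13 + (-4 - 2*1²)))) - 1*(-6874) = 5*(2*(-3*(13 + (-4 - 2*1)))*(38 - 3*(13 + (-4 - 2*1)))) + 6874 = 5*(2*(-3*(13 + (-4 - 2)))*(38 - 3*(13 + (-4 - 2)))) + 6874 = 5*(2*(-3*(13 - 6))*(38 - 3*(13 - 6))) + 6874 = 5*(2*(-3*7)*(38 - 3*7)) + 6874 = 5*(2*(-21)*(38 - 21)) + 6874 = 5*(2*(-21)*17) + 6874 = 5*(-714) + 6874 = -3570 + 6874 = 3304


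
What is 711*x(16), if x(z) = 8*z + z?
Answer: 102384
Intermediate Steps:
x(z) = 9*z
711*x(16) = 711*(9*16) = 711*144 = 102384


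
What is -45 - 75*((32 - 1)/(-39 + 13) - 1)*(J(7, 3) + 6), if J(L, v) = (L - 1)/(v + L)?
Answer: 27045/26 ≈ 1040.2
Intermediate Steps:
J(L, v) = (-1 + L)/(L + v)
-45 - 75*((32 - 1)/(-39 + 13) - 1)*(J(7, 3) + 6) = -45 - 75*((32 - 1)/(-39 + 13) - 1)*((-1 + 7)/(7 + 3) + 6) = -45 - 75*(31/(-26) - 1)*(6/10 + 6) = -45 - 75*(31*(-1/26) - 1)*((⅒)*6 + 6) = -45 - 75*(-31/26 - 1)*(⅗ + 6) = -45 - (-4275)*33/(26*5) = -45 - 75*(-1881/130) = -45 + 28215/26 = 27045/26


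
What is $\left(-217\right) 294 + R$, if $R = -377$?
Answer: $-64175$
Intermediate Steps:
$\left(-217\right) 294 + R = \left(-217\right) 294 - 377 = -63798 - 377 = -64175$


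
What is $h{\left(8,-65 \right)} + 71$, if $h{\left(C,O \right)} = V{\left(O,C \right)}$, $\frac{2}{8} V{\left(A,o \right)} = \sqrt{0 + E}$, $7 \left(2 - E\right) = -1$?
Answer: $71 + \frac{4 \sqrt{105}}{7} \approx 76.855$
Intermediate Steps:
$E = \frac{15}{7}$ ($E = 2 - - \frac{1}{7} = 2 + \frac{1}{7} = \frac{15}{7} \approx 2.1429$)
$V{\left(A,o \right)} = \frac{4 \sqrt{105}}{7}$ ($V{\left(A,o \right)} = 4 \sqrt{0 + \frac{15}{7}} = 4 \sqrt{\frac{15}{7}} = 4 \frac{\sqrt{105}}{7} = \frac{4 \sqrt{105}}{7}$)
$h{\left(C,O \right)} = \frac{4 \sqrt{105}}{7}$
$h{\left(8,-65 \right)} + 71 = \frac{4 \sqrt{105}}{7} + 71 = 71 + \frac{4 \sqrt{105}}{7}$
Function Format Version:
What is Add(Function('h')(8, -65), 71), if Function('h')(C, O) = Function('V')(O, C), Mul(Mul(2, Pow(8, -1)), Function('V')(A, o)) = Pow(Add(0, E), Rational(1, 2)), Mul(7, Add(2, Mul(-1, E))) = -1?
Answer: Add(71, Mul(Rational(4, 7), Pow(105, Rational(1, 2)))) ≈ 76.855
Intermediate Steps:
E = Rational(15, 7) (E = Add(2, Mul(Rational(-1, 7), -1)) = Add(2, Rational(1, 7)) = Rational(15, 7) ≈ 2.1429)
Function('V')(A, o) = Mul(Rational(4, 7), Pow(105, Rational(1, 2))) (Function('V')(A, o) = Mul(4, Pow(Add(0, Rational(15, 7)), Rational(1, 2))) = Mul(4, Pow(Rational(15, 7), Rational(1, 2))) = Mul(4, Mul(Rational(1, 7), Pow(105, Rational(1, 2)))) = Mul(Rational(4, 7), Pow(105, Rational(1, 2))))
Function('h')(C, O) = Mul(Rational(4, 7), Pow(105, Rational(1, 2)))
Add(Function('h')(8, -65), 71) = Add(Mul(Rational(4, 7), Pow(105, Rational(1, 2))), 71) = Add(71, Mul(Rational(4, 7), Pow(105, Rational(1, 2))))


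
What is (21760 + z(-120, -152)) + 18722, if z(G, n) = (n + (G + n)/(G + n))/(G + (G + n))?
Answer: 15869095/392 ≈ 40482.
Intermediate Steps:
z(G, n) = (1 + n)/(n + 2*G) (z(G, n) = (n + 1)/(n + 2*G) = (1 + n)/(n + 2*G))
(21760 + z(-120, -152)) + 18722 = (21760 + (1 - 152)/(-152 + 2*(-120))) + 18722 = (21760 - 151/(-152 - 240)) + 18722 = (21760 - 151/(-392)) + 18722 = (21760 - 1/392*(-151)) + 18722 = (21760 + 151/392) + 18722 = 8530071/392 + 18722 = 15869095/392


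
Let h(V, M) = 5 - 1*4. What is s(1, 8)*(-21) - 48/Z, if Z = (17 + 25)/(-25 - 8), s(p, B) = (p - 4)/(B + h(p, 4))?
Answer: 313/7 ≈ 44.714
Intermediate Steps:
h(V, M) = 1 (h(V, M) = 5 - 4 = 1)
s(p, B) = (-4 + p)/(1 + B) (s(p, B) = (p - 4)/(B + 1) = (-4 + p)/(1 + B))
Z = -14/11 (Z = 42/(-33) = 42*(-1/33) = -14/11 ≈ -1.2727)
s(1, 8)*(-21) - 48/Z = ((-4 + 1)/(1 + 8))*(-21) - 48/(-14/11) = (-3/9)*(-21) - 48*(-11/14) = ((⅑)*(-3))*(-21) + 264/7 = -⅓*(-21) + 264/7 = 7 + 264/7 = 313/7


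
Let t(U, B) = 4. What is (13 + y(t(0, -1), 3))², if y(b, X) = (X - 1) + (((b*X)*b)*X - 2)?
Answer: 24649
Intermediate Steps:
y(b, X) = -3 + X + X²*b² (y(b, X) = (-1 + X) + (((X*b)*b)*X - 2) = (-1 + X) + ((X*b²)*X - 2) = (-1 + X) + (X²*b² - 2) = (-1 + X) + (-2 + X²*b²) = -3 + X + X²*b²)
(13 + y(t(0, -1), 3))² = (13 + (-3 + 3 + 3²*4²))² = (13 + (-3 + 3 + 9*16))² = (13 + (-3 + 3 + 144))² = (13 + 144)² = 157² = 24649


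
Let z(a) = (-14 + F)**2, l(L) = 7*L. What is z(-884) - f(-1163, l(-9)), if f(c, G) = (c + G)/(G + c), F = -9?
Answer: 528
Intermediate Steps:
z(a) = 529 (z(a) = (-14 - 9)**2 = (-23)**2 = 529)
f(c, G) = 1 (f(c, G) = (G + c)/(G + c) = 1)
z(-884) - f(-1163, l(-9)) = 529 - 1*1 = 529 - 1 = 528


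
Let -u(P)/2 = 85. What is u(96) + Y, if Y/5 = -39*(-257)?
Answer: 49945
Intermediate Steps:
u(P) = -170 (u(P) = -2*85 = -170)
Y = 50115 (Y = 5*(-39*(-257)) = 5*10023 = 50115)
u(96) + Y = -170 + 50115 = 49945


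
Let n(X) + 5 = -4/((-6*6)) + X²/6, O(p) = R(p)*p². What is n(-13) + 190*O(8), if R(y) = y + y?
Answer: 3502499/18 ≈ 1.9458e+5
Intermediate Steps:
R(y) = 2*y
O(p) = 2*p³ (O(p) = (2*p)*p² = 2*p³)
n(X) = -44/9 + X²/6 (n(X) = -5 + (-4/((-6*6)) + X²/6) = -5 + (-4/(-36) + X²*(⅙)) = -5 + (-4*(-1/36) + X²/6) = -5 + (⅑ + X²/6) = -44/9 + X²/6)
n(-13) + 190*O(8) = (-44/9 + (⅙)*(-13)²) + 190*(2*8³) = (-44/9 + (⅙)*169) + 190*(2*512) = (-44/9 + 169/6) + 190*1024 = 419/18 + 194560 = 3502499/18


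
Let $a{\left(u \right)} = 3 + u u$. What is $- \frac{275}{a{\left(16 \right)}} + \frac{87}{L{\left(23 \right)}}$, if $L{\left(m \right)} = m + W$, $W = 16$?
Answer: $\frac{3936}{3367} \approx 1.169$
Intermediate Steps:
$a{\left(u \right)} = 3 + u^{2}$
$L{\left(m \right)} = 16 + m$ ($L{\left(m \right)} = m + 16 = 16 + m$)
$- \frac{275}{a{\left(16 \right)}} + \frac{87}{L{\left(23 \right)}} = - \frac{275}{3 + 16^{2}} + \frac{87}{16 + 23} = - \frac{275}{3 + 256} + \frac{87}{39} = - \frac{275}{259} + 87 \cdot \frac{1}{39} = \left(-275\right) \frac{1}{259} + \frac{29}{13} = - \frac{275}{259} + \frac{29}{13} = \frac{3936}{3367}$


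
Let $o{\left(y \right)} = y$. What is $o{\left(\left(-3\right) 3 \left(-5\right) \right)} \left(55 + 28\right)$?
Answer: $3735$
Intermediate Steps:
$o{\left(\left(-3\right) 3 \left(-5\right) \right)} \left(55 + 28\right) = \left(-3\right) 3 \left(-5\right) \left(55 + 28\right) = \left(-9\right) \left(-5\right) 83 = 45 \cdot 83 = 3735$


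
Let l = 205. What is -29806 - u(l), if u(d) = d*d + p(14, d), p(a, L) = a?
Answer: -71845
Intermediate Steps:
u(d) = 14 + d² (u(d) = d*d + 14 = d² + 14 = 14 + d²)
-29806 - u(l) = -29806 - (14 + 205²) = -29806 - (14 + 42025) = -29806 - 1*42039 = -29806 - 42039 = -71845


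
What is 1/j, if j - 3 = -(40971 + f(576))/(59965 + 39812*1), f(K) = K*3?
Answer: 33259/85544 ≈ 0.38879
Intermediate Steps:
f(K) = 3*K
j = 85544/33259 (j = 3 - (40971 + 3*576)/(59965 + 39812*1) = 3 - (40971 + 1728)/(59965 + 39812) = 3 - 42699/99777 = 3 - 1*14233/33259 = 3 - 14233/33259 = 85544/33259 ≈ 2.5721)
1/j = 1/(85544/33259) = 33259/85544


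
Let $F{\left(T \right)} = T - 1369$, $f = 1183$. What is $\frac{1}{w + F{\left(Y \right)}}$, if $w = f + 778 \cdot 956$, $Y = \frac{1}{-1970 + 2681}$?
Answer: $\frac{711}{528686803} \approx 1.3448 \cdot 10^{-6}$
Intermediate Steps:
$Y = \frac{1}{711} \approx 0.0014065$
$F{\left(T \right)} = -1369 + T$ ($F{\left(T \right)} = T - 1369 = -1369 + T$)
$w = 744951$ ($w = 1183 + 778 \cdot 956 = 1183 + 743768 = 744951$)
$\frac{1}{w + F{\left(Y \right)}} = \frac{1}{744951 + \left(-1369 + \frac{1}{711}\right)} = \frac{1}{744951 - \frac{973358}{711}} = \frac{1}{\frac{528686803}{711}} = \frac{711}{528686803}$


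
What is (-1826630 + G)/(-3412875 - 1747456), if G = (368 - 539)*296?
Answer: 1877246/5160331 ≈ 0.36378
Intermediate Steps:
G = -50616 (G = -171*296 = -50616)
(-1826630 + G)/(-3412875 - 1747456) = (-1826630 - 50616)/(-3412875 - 1747456) = -1877246/(-5160331) = -1877246*(-1/5160331) = 1877246/5160331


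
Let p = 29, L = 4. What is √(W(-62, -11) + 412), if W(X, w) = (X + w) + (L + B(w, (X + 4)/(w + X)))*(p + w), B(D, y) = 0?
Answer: √411 ≈ 20.273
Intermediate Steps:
W(X, w) = 116 + X + 5*w (W(X, w) = (X + w) + (4 + 0)*(29 + w) = (X + w) + 4*(29 + w) = (X + w) + (116 + 4*w) = 116 + X + 5*w)
√(W(-62, -11) + 412) = √((116 - 62 + 5*(-11)) + 412) = √((116 - 62 - 55) + 412) = √(-1 + 412) = √411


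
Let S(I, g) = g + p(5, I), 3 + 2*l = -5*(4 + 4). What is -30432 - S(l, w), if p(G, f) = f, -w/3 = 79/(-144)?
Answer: -1459783/48 ≈ -30412.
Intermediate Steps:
w = 79/48 (w = -237/(-144) = -237*(-1)/144 = -3*(-79/144) = 79/48 ≈ 1.6458)
l = -43/2 (l = -3/2 + (-5*(4 + 4))/2 = -3/2 + (-5*8)/2 = -3/2 + (½)*(-40) = -3/2 - 20 = -43/2 ≈ -21.500)
S(I, g) = I + g (S(I, g) = g + I = I + g)
-30432 - S(l, w) = -30432 - (-43/2 + 79/48) = -30432 - 1*(-953/48) = -30432 + 953/48 = -1459783/48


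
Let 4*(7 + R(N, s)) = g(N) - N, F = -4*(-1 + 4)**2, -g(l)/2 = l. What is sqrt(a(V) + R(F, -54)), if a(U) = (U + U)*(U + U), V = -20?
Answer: 18*sqrt(5) ≈ 40.249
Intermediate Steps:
g(l) = -2*l
F = -36 (F = -4*3**2 = -4*9 = -36)
R(N, s) = -7 - 3*N/4 (R(N, s) = -7 + (-2*N - N)/4 = -7 + (-3*N)/4 = -7 - 3*N/4)
a(U) = 4*U**2 (a(U) = (2*U)*(2*U) = 4*U**2)
sqrt(a(V) + R(F, -54)) = sqrt(4*(-20)**2 + (-7 - 3/4*(-36))) = sqrt(4*400 + (-7 + 27)) = sqrt(1600 + 20) = sqrt(1620) = 18*sqrt(5)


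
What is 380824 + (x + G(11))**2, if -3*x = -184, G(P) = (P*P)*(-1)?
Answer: 3459457/9 ≈ 3.8438e+5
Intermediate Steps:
G(P) = -P**2 (G(P) = P**2*(-1) = -P**2)
x = 184/3 (x = -1/3*(-184) = 184/3 ≈ 61.333)
380824 + (x + G(11))**2 = 380824 + (184/3 - 1*11**2)**2 = 380824 + (184/3 - 1*121)**2 = 380824 + (184/3 - 121)**2 = 380824 + (-179/3)**2 = 380824 + 32041/9 = 3459457/9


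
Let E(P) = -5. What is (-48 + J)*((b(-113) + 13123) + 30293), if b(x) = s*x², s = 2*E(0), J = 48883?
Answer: -4115520790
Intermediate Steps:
s = -10 (s = 2*(-5) = -10)
b(x) = -10*x²
(-48 + J)*((b(-113) + 13123) + 30293) = (-48 + 48883)*((-10*(-113)² + 13123) + 30293) = 48835*((-10*12769 + 13123) + 30293) = 48835*((-127690 + 13123) + 30293) = 48835*(-114567 + 30293) = 48835*(-84274) = -4115520790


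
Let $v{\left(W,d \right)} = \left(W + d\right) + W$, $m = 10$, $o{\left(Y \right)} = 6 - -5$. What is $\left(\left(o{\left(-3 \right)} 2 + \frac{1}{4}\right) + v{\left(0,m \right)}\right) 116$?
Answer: $3741$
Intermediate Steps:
$o{\left(Y \right)} = 11$ ($o{\left(Y \right)} = 6 + 5 = 11$)
$v{\left(W,d \right)} = d + 2 W$
$\left(\left(o{\left(-3 \right)} 2 + \frac{1}{4}\right) + v{\left(0,m \right)}\right) 116 = \left(\left(11 \cdot 2 + \frac{1}{4}\right) + \left(10 + 2 \cdot 0\right)\right) 116 = \left(\left(22 + \frac{1}{4}\right) + \left(10 + 0\right)\right) 116 = \left(\frac{89}{4} + 10\right) 116 = \frac{129}{4} \cdot 116 = 3741$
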